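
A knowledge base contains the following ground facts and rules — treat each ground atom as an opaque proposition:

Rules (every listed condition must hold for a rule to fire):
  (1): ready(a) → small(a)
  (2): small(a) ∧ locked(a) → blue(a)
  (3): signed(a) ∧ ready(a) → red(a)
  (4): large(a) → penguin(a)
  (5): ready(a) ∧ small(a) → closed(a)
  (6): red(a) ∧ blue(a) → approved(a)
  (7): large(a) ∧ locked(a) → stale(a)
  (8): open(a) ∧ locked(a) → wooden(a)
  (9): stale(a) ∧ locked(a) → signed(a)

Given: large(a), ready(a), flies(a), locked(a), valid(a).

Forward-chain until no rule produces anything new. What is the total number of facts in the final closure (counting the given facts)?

13

Round 1: (1) [ready(a) → small(a)]; (4) [large(a) → penguin(a)]; (7) [large(a) ∧ locked(a) → stale(a)]. Adds small(a), penguin(a), stale(a).
Round 2: (2) [small(a) ∧ locked(a) → blue(a)]; (5) [ready(a) ∧ small(a) → closed(a)]; (9) [stale(a) ∧ locked(a) → signed(a)]. Adds blue(a), closed(a), signed(a).
Round 3: (3) [signed(a) ∧ ready(a) → red(a)]. Adds red(a).
Round 4: (6) [red(a) ∧ blue(a) → approved(a)]. Adds approved(a).
Closure: {approved(a), blue(a), closed(a), flies(a), large(a), locked(a), penguin(a), ready(a), red(a), signed(a), small(a), stale(a), valid(a)} — 13 facts.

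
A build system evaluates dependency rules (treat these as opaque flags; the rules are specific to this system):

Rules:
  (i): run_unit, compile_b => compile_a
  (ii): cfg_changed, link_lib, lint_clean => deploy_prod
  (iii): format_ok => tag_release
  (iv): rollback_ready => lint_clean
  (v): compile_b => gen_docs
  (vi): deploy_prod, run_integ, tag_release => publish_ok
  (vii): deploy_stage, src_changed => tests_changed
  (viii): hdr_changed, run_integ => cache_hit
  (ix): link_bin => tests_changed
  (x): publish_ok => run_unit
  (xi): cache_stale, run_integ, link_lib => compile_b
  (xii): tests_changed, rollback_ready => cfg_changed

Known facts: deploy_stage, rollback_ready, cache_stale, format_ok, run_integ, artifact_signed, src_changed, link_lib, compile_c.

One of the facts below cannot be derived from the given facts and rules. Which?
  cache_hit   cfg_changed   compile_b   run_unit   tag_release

cache_hit

Round 1: (iii) [format_ok => tag_release]; (iv) [rollback_ready => lint_clean]; (vii) [deploy_stage, src_changed => tests_changed]; (xi) [cache_stale, run_integ, link_lib => compile_b]. Adds tag_release, lint_clean, tests_changed, compile_b.
Round 2: (v) [compile_b => gen_docs]; (xii) [tests_changed, rollback_ready => cfg_changed]. Adds gen_docs, cfg_changed.
Round 3: (ii) [cfg_changed, link_lib, lint_clean => deploy_prod]. Adds deploy_prod.
Round 4: (vi) [deploy_prod, run_integ, tag_release => publish_ok]. Adds publish_ok.
Round 5: (x) [publish_ok => run_unit]. Adds run_unit.
Round 6: (i) [run_unit, compile_b => compile_a]. Adds compile_a.
Derived: run_unit (round 5), compile_b (round 1), tag_release (round 1), cfg_changed (round 2). cache_hit never appears in any round.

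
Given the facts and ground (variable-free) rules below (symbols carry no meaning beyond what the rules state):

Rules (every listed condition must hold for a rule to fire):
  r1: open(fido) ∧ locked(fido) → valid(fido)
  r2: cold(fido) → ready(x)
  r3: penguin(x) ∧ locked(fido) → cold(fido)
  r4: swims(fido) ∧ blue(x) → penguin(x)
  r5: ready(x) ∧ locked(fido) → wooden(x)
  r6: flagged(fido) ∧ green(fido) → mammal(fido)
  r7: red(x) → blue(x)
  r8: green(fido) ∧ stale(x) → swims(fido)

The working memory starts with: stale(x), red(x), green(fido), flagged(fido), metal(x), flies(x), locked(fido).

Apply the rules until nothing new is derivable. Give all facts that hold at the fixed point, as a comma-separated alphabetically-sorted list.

blue(x), cold(fido), flagged(fido), flies(x), green(fido), locked(fido), mammal(fido), metal(x), penguin(x), ready(x), red(x), stale(x), swims(fido), wooden(x)

Round 1 — r6, r7, r8, derive mammal(fido), blue(x), swims(fido).
Round 2 — r4, derive penguin(x).
Round 3 — r3, derive cold(fido).
Round 4 — r2, derive ready(x).
Round 5 — r5, derive wooden(x).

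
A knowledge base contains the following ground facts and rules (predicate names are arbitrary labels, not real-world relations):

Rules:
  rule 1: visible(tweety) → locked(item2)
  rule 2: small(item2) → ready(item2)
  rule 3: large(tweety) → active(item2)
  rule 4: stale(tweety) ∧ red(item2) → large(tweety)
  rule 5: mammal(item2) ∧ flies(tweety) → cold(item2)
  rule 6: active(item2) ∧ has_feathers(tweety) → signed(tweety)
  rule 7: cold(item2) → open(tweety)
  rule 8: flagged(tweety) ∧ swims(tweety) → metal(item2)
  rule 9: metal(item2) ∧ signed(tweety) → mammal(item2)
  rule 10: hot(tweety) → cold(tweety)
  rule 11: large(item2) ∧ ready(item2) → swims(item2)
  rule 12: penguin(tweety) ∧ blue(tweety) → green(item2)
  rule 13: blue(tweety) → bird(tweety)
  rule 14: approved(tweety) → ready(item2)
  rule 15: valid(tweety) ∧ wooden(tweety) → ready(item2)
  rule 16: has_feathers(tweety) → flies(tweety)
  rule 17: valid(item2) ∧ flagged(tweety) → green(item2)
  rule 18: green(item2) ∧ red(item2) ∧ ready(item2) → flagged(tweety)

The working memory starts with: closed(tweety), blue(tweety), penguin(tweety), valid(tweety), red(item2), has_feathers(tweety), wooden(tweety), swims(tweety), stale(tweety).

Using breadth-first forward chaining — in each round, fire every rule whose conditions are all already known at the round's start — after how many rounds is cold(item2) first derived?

5

Round 1: rule 4 [stale(tweety) ∧ red(item2) → large(tweety)]; rule 12 [penguin(tweety) ∧ blue(tweety) → green(item2)]; rule 13 [blue(tweety) → bird(tweety)]; rule 15 [valid(tweety) ∧ wooden(tweety) → ready(item2)]; rule 16 [has_feathers(tweety) → flies(tweety)]. New: large(tweety), green(item2), bird(tweety), ready(item2), flies(tweety).
Round 2: rule 3 [large(tweety) → active(item2)]; rule 18 [green(item2) ∧ red(item2) ∧ ready(item2) → flagged(tweety)]. New: active(item2), flagged(tweety).
Round 3: rule 6 [active(item2) ∧ has_feathers(tweety) → signed(tweety)]; rule 8 [flagged(tweety) ∧ swims(tweety) → metal(item2)]. New: signed(tweety), metal(item2).
Round 4: rule 9 [metal(item2) ∧ signed(tweety) → mammal(item2)]. New: mammal(item2).
Round 5: rule 5 [mammal(item2) ∧ flies(tweety) → cold(item2)]. New: cold(item2).
cold(item2) first appears in round 5.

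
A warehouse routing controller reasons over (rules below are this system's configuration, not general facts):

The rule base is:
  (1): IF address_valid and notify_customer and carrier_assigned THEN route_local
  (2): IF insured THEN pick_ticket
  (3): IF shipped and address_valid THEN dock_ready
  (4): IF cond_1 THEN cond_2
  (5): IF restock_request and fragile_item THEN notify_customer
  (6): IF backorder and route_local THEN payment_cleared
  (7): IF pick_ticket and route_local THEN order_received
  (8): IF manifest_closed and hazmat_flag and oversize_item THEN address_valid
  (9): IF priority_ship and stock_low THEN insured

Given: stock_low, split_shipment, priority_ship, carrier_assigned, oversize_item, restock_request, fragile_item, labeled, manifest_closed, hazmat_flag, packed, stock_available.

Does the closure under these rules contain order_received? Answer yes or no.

Round 1 — (5), (8), (9), derive notify_customer, address_valid, insured.
Round 2 — (1), (2), derive route_local, pick_ticket.
Round 3 — (7), derive order_received.
order_received appears in round 3, so it is derivable.

yes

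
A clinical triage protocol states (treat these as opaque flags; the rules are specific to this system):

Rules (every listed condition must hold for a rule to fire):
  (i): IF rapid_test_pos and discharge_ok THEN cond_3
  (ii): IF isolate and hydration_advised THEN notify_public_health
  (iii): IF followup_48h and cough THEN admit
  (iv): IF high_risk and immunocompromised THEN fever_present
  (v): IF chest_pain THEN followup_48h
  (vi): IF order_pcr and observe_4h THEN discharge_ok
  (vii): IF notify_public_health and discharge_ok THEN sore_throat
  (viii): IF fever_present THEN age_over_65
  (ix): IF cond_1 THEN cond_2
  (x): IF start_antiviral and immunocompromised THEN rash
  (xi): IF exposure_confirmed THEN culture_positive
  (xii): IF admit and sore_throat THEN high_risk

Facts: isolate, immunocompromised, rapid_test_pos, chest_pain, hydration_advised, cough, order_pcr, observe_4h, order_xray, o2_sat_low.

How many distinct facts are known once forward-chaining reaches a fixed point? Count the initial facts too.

Round 1 fires (ii), (v), (vi), giving notify_public_health, followup_48h, discharge_ok.
Round 2 fires (i), (iii), (vii), giving cond_3, admit, sore_throat.
Round 3 fires (xii), giving high_risk.
Round 4 fires (iv), giving fever_present.
Round 5 fires (viii), giving age_over_65.
Closure: {admit, age_over_65, chest_pain, cond_3, cough, discharge_ok, fever_present, followup_48h, high_risk, hydration_advised, immunocompromised, isolate, notify_public_health, o2_sat_low, observe_4h, order_pcr, order_xray, rapid_test_pos, sore_throat} — 19 facts.

19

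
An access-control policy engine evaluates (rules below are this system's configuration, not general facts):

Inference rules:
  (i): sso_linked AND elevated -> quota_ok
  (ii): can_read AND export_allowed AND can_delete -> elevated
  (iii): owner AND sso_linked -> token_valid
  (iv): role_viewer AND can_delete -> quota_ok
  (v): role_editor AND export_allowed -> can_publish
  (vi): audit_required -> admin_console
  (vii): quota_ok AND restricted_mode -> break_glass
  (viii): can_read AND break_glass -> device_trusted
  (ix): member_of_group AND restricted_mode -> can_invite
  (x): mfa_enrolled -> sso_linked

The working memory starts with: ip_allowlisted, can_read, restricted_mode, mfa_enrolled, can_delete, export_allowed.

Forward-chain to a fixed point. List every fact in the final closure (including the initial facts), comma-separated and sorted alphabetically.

break_glass, can_delete, can_read, device_trusted, elevated, export_allowed, ip_allowlisted, mfa_enrolled, quota_ok, restricted_mode, sso_linked

[1] (ii) [can_read AND export_allowed AND can_delete -> elevated]; (x) [mfa_enrolled -> sso_linked]. ⇒ new: elevated, sso_linked.
[2] (i) [sso_linked AND elevated -> quota_ok]. ⇒ new: quota_ok.
[3] (vii) [quota_ok AND restricted_mode -> break_glass]. ⇒ new: break_glass.
[4] (viii) [can_read AND break_glass -> device_trusted]. ⇒ new: device_trusted.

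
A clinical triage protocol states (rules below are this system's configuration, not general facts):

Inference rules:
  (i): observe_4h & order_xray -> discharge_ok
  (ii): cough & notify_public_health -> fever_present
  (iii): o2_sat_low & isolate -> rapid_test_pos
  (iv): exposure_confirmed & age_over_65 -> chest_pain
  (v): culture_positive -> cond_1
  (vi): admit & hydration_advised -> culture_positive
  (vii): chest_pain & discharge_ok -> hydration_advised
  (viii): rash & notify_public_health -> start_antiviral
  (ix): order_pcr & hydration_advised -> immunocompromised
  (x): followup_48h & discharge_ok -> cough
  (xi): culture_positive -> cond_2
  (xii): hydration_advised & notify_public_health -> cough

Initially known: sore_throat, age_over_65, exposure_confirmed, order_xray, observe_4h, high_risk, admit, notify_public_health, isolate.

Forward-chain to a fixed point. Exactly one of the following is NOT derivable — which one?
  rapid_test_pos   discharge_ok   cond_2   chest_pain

rapid_test_pos

Round 1: (i) [observe_4h & order_xray -> discharge_ok]; (iv) [exposure_confirmed & age_over_65 -> chest_pain]. Adds discharge_ok, chest_pain.
Round 2: (vii) [chest_pain & discharge_ok -> hydration_advised]. Adds hydration_advised.
Round 3: (vi) [admit & hydration_advised -> culture_positive]; (xii) [hydration_advised & notify_public_health -> cough]. Adds culture_positive, cough.
Round 4: (ii) [cough & notify_public_health -> fever_present]; (v) [culture_positive -> cond_1]; (xi) [culture_positive -> cond_2]. Adds fever_present, cond_1, cond_2.
Derived: discharge_ok (round 1), cond_2 (round 4), chest_pain (round 1). rapid_test_pos never appears in any round.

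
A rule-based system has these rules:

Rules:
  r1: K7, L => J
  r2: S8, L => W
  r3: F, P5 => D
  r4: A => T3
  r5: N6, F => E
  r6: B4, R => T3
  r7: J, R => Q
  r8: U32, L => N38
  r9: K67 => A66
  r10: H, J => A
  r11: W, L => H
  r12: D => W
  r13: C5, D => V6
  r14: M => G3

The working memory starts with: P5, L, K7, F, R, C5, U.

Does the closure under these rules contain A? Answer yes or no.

yes

Round 1: r1 [K7, L => J]; r3 [F, P5 => D]. New: J, D.
Round 2: r7 [J, R => Q]; r12 [D => W]; r13 [C5, D => V6]. New: Q, W, V6.
Round 3: r11 [W, L => H]. New: H.
Round 4: r10 [H, J => A]. New: A.
Round 5: r4 [A => T3]. New: T3.
A appears in round 4, so it is derivable.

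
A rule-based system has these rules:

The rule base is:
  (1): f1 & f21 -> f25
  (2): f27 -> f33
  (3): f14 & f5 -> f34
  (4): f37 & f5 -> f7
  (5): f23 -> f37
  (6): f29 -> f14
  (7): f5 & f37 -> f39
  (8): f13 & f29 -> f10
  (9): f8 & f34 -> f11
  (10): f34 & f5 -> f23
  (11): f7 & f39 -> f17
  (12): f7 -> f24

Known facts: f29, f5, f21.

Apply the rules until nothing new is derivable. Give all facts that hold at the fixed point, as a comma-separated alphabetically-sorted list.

Round 1: (6) [f29 -> f14]. New: f14.
Round 2: (3) [f14 & f5 -> f34]. New: f34.
Round 3: (10) [f34 & f5 -> f23]. New: f23.
Round 4: (5) [f23 -> f37]. New: f37.
Round 5: (4) [f37 & f5 -> f7]; (7) [f5 & f37 -> f39]. New: f7, f39.
Round 6: (11) [f7 & f39 -> f17]; (12) [f7 -> f24]. New: f17, f24.

f14, f17, f21, f23, f24, f29, f34, f37, f39, f5, f7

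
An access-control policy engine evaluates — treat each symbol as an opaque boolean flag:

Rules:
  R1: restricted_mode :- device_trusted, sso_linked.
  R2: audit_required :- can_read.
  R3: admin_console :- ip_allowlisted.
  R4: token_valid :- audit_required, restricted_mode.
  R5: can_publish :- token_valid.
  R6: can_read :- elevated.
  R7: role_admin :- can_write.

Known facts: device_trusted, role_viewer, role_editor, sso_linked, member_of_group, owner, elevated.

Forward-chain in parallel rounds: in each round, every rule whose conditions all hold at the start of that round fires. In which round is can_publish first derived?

4

Round 1 — R1, R6, derive restricted_mode, can_read.
Round 2 — R2, derive audit_required.
Round 3 — R4, derive token_valid.
Round 4 — R5, derive can_publish.
can_publish first appears in round 4.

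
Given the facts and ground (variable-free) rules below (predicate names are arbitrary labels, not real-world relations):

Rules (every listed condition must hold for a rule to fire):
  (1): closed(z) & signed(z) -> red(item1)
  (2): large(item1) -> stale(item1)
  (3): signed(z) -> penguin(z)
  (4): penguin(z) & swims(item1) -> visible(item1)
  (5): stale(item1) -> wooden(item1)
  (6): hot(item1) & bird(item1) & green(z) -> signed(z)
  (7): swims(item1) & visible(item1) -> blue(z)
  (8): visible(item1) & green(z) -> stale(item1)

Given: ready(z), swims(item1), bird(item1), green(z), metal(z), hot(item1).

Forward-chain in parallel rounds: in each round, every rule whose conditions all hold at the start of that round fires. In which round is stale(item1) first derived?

Round 1: (6) [hot(item1) & bird(item1) & green(z) -> signed(z)]. Adds signed(z).
Round 2: (3) [signed(z) -> penguin(z)]. Adds penguin(z).
Round 3: (4) [penguin(z) & swims(item1) -> visible(item1)]. Adds visible(item1).
Round 4: (7) [swims(item1) & visible(item1) -> blue(z)]; (8) [visible(item1) & green(z) -> stale(item1)]. Adds blue(z), stale(item1).
stale(item1) first appears in round 4.

4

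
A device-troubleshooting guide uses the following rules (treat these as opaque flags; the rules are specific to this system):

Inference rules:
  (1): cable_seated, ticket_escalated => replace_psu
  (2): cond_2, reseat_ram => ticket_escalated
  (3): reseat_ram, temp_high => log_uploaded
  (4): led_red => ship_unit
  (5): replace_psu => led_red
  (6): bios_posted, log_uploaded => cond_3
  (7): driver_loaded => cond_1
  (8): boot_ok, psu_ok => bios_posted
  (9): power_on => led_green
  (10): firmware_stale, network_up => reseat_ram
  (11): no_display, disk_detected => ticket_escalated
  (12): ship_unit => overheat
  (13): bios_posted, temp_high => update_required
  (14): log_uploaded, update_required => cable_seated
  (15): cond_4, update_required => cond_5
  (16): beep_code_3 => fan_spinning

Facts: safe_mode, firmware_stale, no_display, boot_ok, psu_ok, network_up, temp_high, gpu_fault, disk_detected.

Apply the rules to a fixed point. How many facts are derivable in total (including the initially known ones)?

20

Round 1: (8) [boot_ok, psu_ok => bios_posted]; (10) [firmware_stale, network_up => reseat_ram]; (11) [no_display, disk_detected => ticket_escalated]. New: bios_posted, reseat_ram, ticket_escalated.
Round 2: (3) [reseat_ram, temp_high => log_uploaded]; (13) [bios_posted, temp_high => update_required]. New: log_uploaded, update_required.
Round 3: (6) [bios_posted, log_uploaded => cond_3]; (14) [log_uploaded, update_required => cable_seated]. New: cond_3, cable_seated.
Round 4: (1) [cable_seated, ticket_escalated => replace_psu]. New: replace_psu.
Round 5: (5) [replace_psu => led_red]. New: led_red.
Round 6: (4) [led_red => ship_unit]. New: ship_unit.
Round 7: (12) [ship_unit => overheat]. New: overheat.
Closure: {bios_posted, boot_ok, cable_seated, cond_3, disk_detected, firmware_stale, gpu_fault, led_red, log_uploaded, network_up, no_display, overheat, psu_ok, replace_psu, reseat_ram, safe_mode, ship_unit, temp_high, ticket_escalated, update_required} — 20 facts.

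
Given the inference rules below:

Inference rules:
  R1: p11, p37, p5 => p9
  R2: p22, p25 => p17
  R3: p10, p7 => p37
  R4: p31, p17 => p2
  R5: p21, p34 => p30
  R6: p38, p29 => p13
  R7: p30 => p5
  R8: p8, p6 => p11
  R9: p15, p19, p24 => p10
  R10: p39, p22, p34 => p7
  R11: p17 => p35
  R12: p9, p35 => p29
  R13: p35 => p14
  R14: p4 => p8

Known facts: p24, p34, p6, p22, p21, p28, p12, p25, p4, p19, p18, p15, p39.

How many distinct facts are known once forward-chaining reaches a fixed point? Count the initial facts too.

Round 1 fires R2, R5, R9, R10, R14, giving p17, p30, p10, p7, p8.
Round 2 fires R3, R7, R8, R11, giving p37, p5, p11, p35.
Round 3 fires R1, R13, giving p9, p14.
Round 4 fires R12, giving p29.
Closure: {p10, p11, p12, p14, p15, p17, p18, p19, p21, p22, p24, p25, p28, p29, p30, p34, p35, p37, p39, p4, p5, p6, p7, p8, p9} — 25 facts.

25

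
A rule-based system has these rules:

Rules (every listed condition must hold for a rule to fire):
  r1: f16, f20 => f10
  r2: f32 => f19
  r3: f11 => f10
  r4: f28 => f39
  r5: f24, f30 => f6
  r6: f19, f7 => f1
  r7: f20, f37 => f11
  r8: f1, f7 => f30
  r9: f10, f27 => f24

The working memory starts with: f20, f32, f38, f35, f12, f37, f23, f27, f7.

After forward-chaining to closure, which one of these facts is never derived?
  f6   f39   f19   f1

Round 1 fires r2, r7, giving f19, f11.
Round 2 fires r3, r6, giving f10, f1.
Round 3 fires r8, r9, giving f30, f24.
Round 4 fires r5, giving f6.
Derived: f19 (round 1), f6 (round 4), f1 (round 2). f39 never appears in any round.

f39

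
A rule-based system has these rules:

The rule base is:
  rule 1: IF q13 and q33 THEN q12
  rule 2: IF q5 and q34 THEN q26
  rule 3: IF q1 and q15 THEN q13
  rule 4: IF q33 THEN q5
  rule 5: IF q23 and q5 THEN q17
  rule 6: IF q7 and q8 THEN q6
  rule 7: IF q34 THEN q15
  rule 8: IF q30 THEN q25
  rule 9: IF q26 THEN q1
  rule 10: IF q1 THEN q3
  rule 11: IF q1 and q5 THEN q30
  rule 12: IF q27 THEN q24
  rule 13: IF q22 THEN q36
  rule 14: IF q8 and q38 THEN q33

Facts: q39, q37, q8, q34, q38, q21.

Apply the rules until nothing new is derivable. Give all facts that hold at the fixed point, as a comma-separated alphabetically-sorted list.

[1] rule 7 [IF q34 THEN q15]; rule 14 [IF q8 and q38 THEN q33]. ⇒ new: q15, q33.
[2] rule 4 [IF q33 THEN q5]. ⇒ new: q5.
[3] rule 2 [IF q5 and q34 THEN q26]. ⇒ new: q26.
[4] rule 9 [IF q26 THEN q1]. ⇒ new: q1.
[5] rule 3 [IF q1 and q15 THEN q13]; rule 10 [IF q1 THEN q3]; rule 11 [IF q1 and q5 THEN q30]. ⇒ new: q13, q3, q30.
[6] rule 1 [IF q13 and q33 THEN q12]; rule 8 [IF q30 THEN q25]. ⇒ new: q12, q25.

q1, q12, q13, q15, q21, q25, q26, q3, q30, q33, q34, q37, q38, q39, q5, q8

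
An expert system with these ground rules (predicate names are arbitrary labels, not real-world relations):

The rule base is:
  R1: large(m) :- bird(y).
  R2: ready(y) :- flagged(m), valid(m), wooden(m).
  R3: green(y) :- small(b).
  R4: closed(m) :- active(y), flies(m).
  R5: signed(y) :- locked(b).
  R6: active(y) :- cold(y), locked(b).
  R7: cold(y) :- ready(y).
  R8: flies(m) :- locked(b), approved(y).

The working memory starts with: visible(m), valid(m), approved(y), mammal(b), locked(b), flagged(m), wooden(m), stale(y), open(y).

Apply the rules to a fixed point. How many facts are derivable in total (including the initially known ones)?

Round 1 — R2, R5, R8, derive ready(y), signed(y), flies(m).
Round 2 — R7, derive cold(y).
Round 3 — R6, derive active(y).
Round 4 — R4, derive closed(m).
Closure: {active(y), approved(y), closed(m), cold(y), flagged(m), flies(m), locked(b), mammal(b), open(y), ready(y), signed(y), stale(y), valid(m), visible(m), wooden(m)} — 15 facts.

15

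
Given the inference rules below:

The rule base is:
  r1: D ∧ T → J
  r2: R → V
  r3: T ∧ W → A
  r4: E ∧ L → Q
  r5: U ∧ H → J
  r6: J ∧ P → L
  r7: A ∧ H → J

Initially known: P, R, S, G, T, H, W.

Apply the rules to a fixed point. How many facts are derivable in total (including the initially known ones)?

[1] r2 [R → V]; r3 [T ∧ W → A]. ⇒ new: V, A.
[2] r7 [A ∧ H → J]. ⇒ new: J.
[3] r6 [J ∧ P → L]. ⇒ new: L.
Closure: {A, G, H, J, L, P, R, S, T, V, W} — 11 facts.

11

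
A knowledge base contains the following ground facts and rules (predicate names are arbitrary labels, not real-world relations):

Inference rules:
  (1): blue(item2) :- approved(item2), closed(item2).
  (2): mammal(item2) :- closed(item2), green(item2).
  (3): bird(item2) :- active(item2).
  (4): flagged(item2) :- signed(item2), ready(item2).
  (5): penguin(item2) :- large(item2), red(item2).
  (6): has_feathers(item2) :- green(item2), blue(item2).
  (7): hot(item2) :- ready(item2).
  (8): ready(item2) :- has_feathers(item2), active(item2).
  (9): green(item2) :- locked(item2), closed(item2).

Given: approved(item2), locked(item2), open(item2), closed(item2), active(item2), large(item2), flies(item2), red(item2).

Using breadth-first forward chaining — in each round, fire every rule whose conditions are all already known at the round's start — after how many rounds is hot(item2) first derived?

Round 1 fires (1), (3), (5), (9), giving blue(item2), bird(item2), penguin(item2), green(item2).
Round 2 fires (2), (6), giving mammal(item2), has_feathers(item2).
Round 3 fires (8), giving ready(item2).
Round 4 fires (7), giving hot(item2).
hot(item2) first appears in round 4.

4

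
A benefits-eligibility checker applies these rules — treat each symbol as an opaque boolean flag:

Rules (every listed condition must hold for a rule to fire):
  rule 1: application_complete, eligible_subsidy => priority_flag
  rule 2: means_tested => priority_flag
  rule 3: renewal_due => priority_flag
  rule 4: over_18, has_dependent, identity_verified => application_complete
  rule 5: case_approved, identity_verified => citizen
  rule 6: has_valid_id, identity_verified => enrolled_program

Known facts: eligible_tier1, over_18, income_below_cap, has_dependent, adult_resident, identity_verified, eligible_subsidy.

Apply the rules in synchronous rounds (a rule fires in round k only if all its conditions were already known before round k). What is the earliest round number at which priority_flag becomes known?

Round 1: rule 4 [over_18, has_dependent, identity_verified => application_complete]. Adds application_complete.
Round 2: rule 1 [application_complete, eligible_subsidy => priority_flag]. Adds priority_flag.
priority_flag first appears in round 2.

2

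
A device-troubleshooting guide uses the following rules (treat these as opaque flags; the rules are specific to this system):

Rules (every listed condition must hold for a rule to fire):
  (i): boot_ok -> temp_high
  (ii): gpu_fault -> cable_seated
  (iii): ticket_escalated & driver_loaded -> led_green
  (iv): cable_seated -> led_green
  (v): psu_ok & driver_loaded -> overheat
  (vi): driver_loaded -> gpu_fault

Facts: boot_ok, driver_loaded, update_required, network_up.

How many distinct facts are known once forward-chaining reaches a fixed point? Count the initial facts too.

8

Round 1 — (i), (vi), derive temp_high, gpu_fault.
Round 2 — (ii), derive cable_seated.
Round 3 — (iv), derive led_green.
Closure: {boot_ok, cable_seated, driver_loaded, gpu_fault, led_green, network_up, temp_high, update_required} — 8 facts.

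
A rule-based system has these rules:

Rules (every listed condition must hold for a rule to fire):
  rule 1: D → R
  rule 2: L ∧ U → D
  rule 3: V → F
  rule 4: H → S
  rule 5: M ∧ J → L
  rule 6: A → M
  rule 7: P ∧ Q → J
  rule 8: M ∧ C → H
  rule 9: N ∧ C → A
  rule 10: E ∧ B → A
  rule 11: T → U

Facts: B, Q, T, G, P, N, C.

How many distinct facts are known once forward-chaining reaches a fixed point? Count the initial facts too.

Round 1: rule 7 [P ∧ Q → J]; rule 9 [N ∧ C → A]; rule 11 [T → U]. New: J, A, U.
Round 2: rule 6 [A → M]. New: M.
Round 3: rule 5 [M ∧ J → L]; rule 8 [M ∧ C → H]. New: L, H.
Round 4: rule 2 [L ∧ U → D]; rule 4 [H → S]. New: D, S.
Round 5: rule 1 [D → R]. New: R.
Closure: {A, B, C, D, G, H, J, L, M, N, P, Q, R, S, T, U} — 16 facts.

16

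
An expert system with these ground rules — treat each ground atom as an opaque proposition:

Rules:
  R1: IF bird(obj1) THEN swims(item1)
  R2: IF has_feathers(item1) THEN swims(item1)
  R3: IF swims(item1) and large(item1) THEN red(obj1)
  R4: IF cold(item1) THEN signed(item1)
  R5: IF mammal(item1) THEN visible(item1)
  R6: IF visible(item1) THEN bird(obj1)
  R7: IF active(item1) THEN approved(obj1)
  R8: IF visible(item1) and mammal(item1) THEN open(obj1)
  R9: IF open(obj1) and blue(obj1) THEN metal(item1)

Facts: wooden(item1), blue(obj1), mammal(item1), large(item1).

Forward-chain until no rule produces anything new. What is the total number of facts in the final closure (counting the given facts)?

10

Round 1 fires R5, giving visible(item1).
Round 2 fires R6, R8, giving bird(obj1), open(obj1).
Round 3 fires R1, R9, giving swims(item1), metal(item1).
Round 4 fires R3, giving red(obj1).
Closure: {bird(obj1), blue(obj1), large(item1), mammal(item1), metal(item1), open(obj1), red(obj1), swims(item1), visible(item1), wooden(item1)} — 10 facts.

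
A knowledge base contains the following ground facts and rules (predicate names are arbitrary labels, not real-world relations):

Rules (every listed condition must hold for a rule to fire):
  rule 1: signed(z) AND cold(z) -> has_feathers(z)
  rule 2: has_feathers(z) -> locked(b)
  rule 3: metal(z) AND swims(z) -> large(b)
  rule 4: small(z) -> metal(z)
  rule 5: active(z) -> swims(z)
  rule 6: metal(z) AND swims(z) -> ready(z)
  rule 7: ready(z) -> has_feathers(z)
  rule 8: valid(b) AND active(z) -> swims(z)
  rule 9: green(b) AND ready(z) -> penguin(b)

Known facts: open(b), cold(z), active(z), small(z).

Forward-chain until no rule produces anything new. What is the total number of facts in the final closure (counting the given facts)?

10

Round 1 fires rule 4, rule 5, giving metal(z), swims(z).
Round 2 fires rule 3, rule 6, giving large(b), ready(z).
Round 3 fires rule 7, giving has_feathers(z).
Round 4 fires rule 2, giving locked(b).
Closure: {active(z), cold(z), has_feathers(z), large(b), locked(b), metal(z), open(b), ready(z), small(z), swims(z)} — 10 facts.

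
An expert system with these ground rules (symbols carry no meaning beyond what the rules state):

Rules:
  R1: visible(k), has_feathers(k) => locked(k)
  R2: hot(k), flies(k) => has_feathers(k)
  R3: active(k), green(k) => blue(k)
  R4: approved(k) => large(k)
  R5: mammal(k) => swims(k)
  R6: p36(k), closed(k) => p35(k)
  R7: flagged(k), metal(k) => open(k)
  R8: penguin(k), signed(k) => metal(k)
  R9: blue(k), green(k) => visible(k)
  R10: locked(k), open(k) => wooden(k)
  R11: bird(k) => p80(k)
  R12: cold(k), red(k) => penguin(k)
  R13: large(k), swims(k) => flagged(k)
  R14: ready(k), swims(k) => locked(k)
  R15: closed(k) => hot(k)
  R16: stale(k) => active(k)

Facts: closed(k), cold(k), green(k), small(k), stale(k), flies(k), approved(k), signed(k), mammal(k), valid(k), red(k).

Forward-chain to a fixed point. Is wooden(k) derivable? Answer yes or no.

yes

Round 1: R4 [approved(k) => large(k)]; R5 [mammal(k) => swims(k)]; R12 [cold(k), red(k) => penguin(k)]; R15 [closed(k) => hot(k)]; R16 [stale(k) => active(k)]. New: large(k), swims(k), penguin(k), hot(k), active(k).
Round 2: R2 [hot(k), flies(k) => has_feathers(k)]; R3 [active(k), green(k) => blue(k)]; R8 [penguin(k), signed(k) => metal(k)]; R13 [large(k), swims(k) => flagged(k)]. New: has_feathers(k), blue(k), metal(k), flagged(k).
Round 3: R7 [flagged(k), metal(k) => open(k)]; R9 [blue(k), green(k) => visible(k)]. New: open(k), visible(k).
Round 4: R1 [visible(k), has_feathers(k) => locked(k)]. New: locked(k).
Round 5: R10 [locked(k), open(k) => wooden(k)]. New: wooden(k).
wooden(k) appears in round 5, so it is derivable.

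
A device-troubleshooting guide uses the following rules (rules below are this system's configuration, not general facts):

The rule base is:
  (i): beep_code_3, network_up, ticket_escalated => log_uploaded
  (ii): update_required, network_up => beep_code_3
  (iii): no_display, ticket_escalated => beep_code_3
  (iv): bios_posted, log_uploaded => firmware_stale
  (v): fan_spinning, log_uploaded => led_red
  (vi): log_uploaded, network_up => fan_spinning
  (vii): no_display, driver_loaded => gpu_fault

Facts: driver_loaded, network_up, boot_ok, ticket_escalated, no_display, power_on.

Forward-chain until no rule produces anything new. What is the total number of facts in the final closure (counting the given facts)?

Round 1 — (iii), (vii), derive beep_code_3, gpu_fault.
Round 2 — (i), derive log_uploaded.
Round 3 — (vi), derive fan_spinning.
Round 4 — (v), derive led_red.
Closure: {beep_code_3, boot_ok, driver_loaded, fan_spinning, gpu_fault, led_red, log_uploaded, network_up, no_display, power_on, ticket_escalated} — 11 facts.

11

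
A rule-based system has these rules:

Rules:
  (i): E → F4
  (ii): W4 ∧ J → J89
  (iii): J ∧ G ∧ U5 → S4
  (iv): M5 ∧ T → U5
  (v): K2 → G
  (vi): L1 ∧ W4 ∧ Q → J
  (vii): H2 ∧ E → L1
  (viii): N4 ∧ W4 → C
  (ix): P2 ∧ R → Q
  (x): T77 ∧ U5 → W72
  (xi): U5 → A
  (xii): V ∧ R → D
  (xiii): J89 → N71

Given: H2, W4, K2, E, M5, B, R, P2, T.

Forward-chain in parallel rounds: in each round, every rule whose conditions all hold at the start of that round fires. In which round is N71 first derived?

Round 1 — (i), (iv), (v), (vii), (ix), derive F4, U5, G, L1, Q.
Round 2 — (vi), (xi), derive J, A.
Round 3 — (ii), (iii), derive J89, S4.
Round 4 — (xiii), derive N71.
N71 first appears in round 4.

4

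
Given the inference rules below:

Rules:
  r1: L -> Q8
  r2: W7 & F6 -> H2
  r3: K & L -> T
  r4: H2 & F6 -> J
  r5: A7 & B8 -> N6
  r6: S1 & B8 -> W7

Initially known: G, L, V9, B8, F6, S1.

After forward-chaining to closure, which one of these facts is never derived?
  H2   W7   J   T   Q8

T

Round 1 fires r1, r6, giving Q8, W7.
Round 2 fires r2, giving H2.
Round 3 fires r4, giving J.
Derived: J (round 3), W7 (round 1), Q8 (round 1), H2 (round 2). T never appears in any round.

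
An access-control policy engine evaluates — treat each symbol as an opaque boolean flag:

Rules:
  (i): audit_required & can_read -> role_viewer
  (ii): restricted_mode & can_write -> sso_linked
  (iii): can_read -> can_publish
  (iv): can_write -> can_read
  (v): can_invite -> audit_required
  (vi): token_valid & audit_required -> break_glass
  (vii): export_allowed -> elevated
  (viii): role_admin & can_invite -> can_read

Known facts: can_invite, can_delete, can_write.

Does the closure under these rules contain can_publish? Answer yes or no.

[1] (iv) [can_write -> can_read]; (v) [can_invite -> audit_required]. ⇒ new: can_read, audit_required.
[2] (i) [audit_required & can_read -> role_viewer]; (iii) [can_read -> can_publish]. ⇒ new: role_viewer, can_publish.
can_publish appears in round 2, so it is derivable.

yes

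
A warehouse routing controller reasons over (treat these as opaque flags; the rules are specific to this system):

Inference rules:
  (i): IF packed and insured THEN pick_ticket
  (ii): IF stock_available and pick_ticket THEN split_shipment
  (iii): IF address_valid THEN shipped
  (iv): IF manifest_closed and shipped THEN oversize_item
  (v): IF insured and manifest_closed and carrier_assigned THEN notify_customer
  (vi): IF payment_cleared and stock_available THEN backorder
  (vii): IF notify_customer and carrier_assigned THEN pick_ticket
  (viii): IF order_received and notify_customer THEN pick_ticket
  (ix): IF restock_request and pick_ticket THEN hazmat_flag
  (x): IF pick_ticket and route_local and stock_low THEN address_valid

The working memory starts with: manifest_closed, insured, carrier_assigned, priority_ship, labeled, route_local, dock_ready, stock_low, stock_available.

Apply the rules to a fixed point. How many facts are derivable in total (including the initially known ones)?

15

Round 1 fires (v), giving notify_customer.
Round 2 fires (vii), giving pick_ticket.
Round 3 fires (ii), (x), giving split_shipment, address_valid.
Round 4 fires (iii), giving shipped.
Round 5 fires (iv), giving oversize_item.
Closure: {address_valid, carrier_assigned, dock_ready, insured, labeled, manifest_closed, notify_customer, oversize_item, pick_ticket, priority_ship, route_local, shipped, split_shipment, stock_available, stock_low} — 15 facts.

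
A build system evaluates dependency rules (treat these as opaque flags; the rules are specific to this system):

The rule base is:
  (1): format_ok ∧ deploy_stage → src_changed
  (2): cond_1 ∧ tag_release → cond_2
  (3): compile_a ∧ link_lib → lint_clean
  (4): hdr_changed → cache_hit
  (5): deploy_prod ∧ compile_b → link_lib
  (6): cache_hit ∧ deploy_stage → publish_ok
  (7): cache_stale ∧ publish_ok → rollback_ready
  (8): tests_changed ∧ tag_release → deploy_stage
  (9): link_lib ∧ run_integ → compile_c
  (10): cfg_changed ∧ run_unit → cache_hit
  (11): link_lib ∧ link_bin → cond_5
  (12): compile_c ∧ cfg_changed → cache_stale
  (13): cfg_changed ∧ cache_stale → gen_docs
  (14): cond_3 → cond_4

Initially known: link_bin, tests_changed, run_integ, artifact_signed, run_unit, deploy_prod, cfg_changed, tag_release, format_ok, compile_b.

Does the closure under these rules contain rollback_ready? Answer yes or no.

Round 1: (5) [deploy_prod ∧ compile_b → link_lib]; (8) [tests_changed ∧ tag_release → deploy_stage]; (10) [cfg_changed ∧ run_unit → cache_hit]. New: link_lib, deploy_stage, cache_hit.
Round 2: (1) [format_ok ∧ deploy_stage → src_changed]; (6) [cache_hit ∧ deploy_stage → publish_ok]; (9) [link_lib ∧ run_integ → compile_c]; (11) [link_lib ∧ link_bin → cond_5]. New: src_changed, publish_ok, compile_c, cond_5.
Round 3: (12) [compile_c ∧ cfg_changed → cache_stale]. New: cache_stale.
Round 4: (7) [cache_stale ∧ publish_ok → rollback_ready]; (13) [cfg_changed ∧ cache_stale → gen_docs]. New: rollback_ready, gen_docs.
rollback_ready appears in round 4, so it is derivable.

yes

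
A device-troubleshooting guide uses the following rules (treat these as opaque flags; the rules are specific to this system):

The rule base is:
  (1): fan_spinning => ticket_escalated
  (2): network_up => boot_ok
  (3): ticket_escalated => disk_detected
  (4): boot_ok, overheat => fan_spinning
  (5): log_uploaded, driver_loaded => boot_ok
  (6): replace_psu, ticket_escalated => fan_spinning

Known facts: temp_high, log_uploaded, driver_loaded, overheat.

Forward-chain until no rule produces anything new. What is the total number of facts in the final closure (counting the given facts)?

8

Round 1: (5) [log_uploaded, driver_loaded => boot_ok]. Adds boot_ok.
Round 2: (4) [boot_ok, overheat => fan_spinning]. Adds fan_spinning.
Round 3: (1) [fan_spinning => ticket_escalated]. Adds ticket_escalated.
Round 4: (3) [ticket_escalated => disk_detected]. Adds disk_detected.
Closure: {boot_ok, disk_detected, driver_loaded, fan_spinning, log_uploaded, overheat, temp_high, ticket_escalated} — 8 facts.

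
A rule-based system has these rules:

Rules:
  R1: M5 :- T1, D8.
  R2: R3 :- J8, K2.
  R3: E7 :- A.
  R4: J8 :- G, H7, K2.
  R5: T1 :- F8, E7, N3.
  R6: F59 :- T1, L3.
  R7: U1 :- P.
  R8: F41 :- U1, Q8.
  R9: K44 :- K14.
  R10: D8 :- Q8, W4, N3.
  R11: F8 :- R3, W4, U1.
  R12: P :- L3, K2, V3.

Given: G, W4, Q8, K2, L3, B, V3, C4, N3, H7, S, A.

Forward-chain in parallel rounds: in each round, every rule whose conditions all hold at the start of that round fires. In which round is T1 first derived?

Round 1 fires R3, R4, R10, R12, giving E7, J8, D8, P.
Round 2 fires R2, R7, giving R3, U1.
Round 3 fires R8, R11, giving F41, F8.
Round 4 fires R5, giving T1.
T1 first appears in round 4.

4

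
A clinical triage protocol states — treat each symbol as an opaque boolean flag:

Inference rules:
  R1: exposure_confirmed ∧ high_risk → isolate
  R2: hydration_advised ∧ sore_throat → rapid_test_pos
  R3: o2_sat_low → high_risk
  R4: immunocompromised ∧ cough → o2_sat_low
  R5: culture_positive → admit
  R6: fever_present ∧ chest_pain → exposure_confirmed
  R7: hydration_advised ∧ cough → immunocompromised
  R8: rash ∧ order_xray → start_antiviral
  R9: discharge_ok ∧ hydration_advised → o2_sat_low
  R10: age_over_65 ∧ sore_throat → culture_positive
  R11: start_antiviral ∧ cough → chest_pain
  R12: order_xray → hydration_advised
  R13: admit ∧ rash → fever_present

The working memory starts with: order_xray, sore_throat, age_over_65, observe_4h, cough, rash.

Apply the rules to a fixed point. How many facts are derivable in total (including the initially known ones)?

Round 1 — R8, R10, R12, derive start_antiviral, culture_positive, hydration_advised.
Round 2 — R2, R5, R7, R11, derive rapid_test_pos, admit, immunocompromised, chest_pain.
Round 3 — R4, R13, derive o2_sat_low, fever_present.
Round 4 — R3, R6, derive high_risk, exposure_confirmed.
Round 5 — R1, derive isolate.
Closure: {admit, age_over_65, chest_pain, cough, culture_positive, exposure_confirmed, fever_present, high_risk, hydration_advised, immunocompromised, isolate, o2_sat_low, observe_4h, order_xray, rapid_test_pos, rash, sore_throat, start_antiviral} — 18 facts.

18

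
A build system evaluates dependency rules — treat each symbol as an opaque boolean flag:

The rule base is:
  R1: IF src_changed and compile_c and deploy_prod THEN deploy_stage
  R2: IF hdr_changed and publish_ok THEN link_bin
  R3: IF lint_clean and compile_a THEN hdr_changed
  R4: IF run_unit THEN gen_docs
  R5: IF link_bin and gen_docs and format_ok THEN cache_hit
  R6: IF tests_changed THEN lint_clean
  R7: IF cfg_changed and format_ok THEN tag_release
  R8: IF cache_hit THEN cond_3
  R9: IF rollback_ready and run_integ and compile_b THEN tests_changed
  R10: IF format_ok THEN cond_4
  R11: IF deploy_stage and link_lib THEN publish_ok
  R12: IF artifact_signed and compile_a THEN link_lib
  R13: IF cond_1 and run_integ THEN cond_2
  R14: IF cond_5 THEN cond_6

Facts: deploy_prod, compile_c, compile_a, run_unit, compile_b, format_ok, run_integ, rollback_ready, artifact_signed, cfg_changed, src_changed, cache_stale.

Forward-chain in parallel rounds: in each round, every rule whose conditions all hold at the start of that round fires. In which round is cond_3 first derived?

6

Round 1: R1 [IF src_changed and compile_c and deploy_prod THEN deploy_stage]; R4 [IF run_unit THEN gen_docs]; R7 [IF cfg_changed and format_ok THEN tag_release]; R9 [IF rollback_ready and run_integ and compile_b THEN tests_changed]; R10 [IF format_ok THEN cond_4]; R12 [IF artifact_signed and compile_a THEN link_lib]. New: deploy_stage, gen_docs, tag_release, tests_changed, cond_4, link_lib.
Round 2: R6 [IF tests_changed THEN lint_clean]; R11 [IF deploy_stage and link_lib THEN publish_ok]. New: lint_clean, publish_ok.
Round 3: R3 [IF lint_clean and compile_a THEN hdr_changed]. New: hdr_changed.
Round 4: R2 [IF hdr_changed and publish_ok THEN link_bin]. New: link_bin.
Round 5: R5 [IF link_bin and gen_docs and format_ok THEN cache_hit]. New: cache_hit.
Round 6: R8 [IF cache_hit THEN cond_3]. New: cond_3.
cond_3 first appears in round 6.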